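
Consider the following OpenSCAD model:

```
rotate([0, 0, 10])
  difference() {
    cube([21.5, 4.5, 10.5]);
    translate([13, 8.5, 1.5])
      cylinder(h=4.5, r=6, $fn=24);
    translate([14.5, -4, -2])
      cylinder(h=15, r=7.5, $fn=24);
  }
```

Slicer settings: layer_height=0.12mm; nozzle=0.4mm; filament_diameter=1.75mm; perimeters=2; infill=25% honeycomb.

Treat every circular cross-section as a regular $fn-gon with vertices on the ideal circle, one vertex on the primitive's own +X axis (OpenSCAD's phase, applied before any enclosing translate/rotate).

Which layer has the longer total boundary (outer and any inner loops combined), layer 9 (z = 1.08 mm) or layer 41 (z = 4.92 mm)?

Layer 9 (z = 1.08): the cube (footprint 21.5×4.5) is included at this height (perimeter 52.00 mm); the cylinder at (13, 8.5) is not intersected at this z (z outside [1.5, 6]); the r=7.5 cylinder at (14.5, -4) contributes a regular 24-gon of circumradius 7.5 (perimeter = 2·24·7.500·sin(180°/24) = 46.99 mm); Subtracting the remaining from the first: starting from the 21.5×4.5 cube, the r=7.5 cylinder at (14.5, -4) partially overlaps it — only the 30.68 mm² overlap (of its 174.70 mm²) is removed, clipping the outline — boundary = 54.43 mm; (rotated 10° about Z; rotation is an isometry so areas/perimeters/island counts are preserved). So its perimeter = 54.43 mm. Layer 41 (z = 4.92): the cube (footprint 21.5×4.5) is included at this height (perimeter 52.00 mm); the r=6 cylinder at (13, 8.5) gives a regular 24-gon of circumradius 6 (constant along its height) (perimeter = 2·24·6.000·sin(180°/24) = 37.59 mm); the r=7.5 cylinder at (14.5, -4) contributes a regular 24-gon of circumradius 7.5 (perimeter = 2·24·7.500·sin(180°/24) = 46.99 mm); Taking the first minus the rest: starting from the 21.5×4.5 cube, the r=6 cylinder at (13, 8.5) partially overlaps it — only the 12.06 mm² overlap (of its 111.81 mm²) is removed, clipping the outline; the r=7.5 cylinder at (14.5, -4) partially overlaps it — only the 28.10 mm² overlap (of its 174.70 mm²) is removed, clipping the outline — boundary = 46.00 mm; (whole slice rotated 10° about Z — lengths, areas and connectivity unchanged). So its perimeter = 46.00 mm. Layer 9 is larger (54.43 vs 46.00 mm).

layer 9 (z = 1.08 mm)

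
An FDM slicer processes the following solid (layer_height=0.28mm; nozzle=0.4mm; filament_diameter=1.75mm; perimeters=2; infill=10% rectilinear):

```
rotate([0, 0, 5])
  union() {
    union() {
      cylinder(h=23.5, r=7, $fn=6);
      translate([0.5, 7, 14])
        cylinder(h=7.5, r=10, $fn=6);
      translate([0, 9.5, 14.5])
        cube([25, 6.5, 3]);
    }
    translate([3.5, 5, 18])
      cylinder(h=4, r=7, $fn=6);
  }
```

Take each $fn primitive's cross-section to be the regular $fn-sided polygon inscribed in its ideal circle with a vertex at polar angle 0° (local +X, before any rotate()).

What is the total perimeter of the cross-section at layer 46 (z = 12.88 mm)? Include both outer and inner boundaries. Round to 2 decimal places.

42.00 mm

At z = 12.88 mm: the cylinder: section is a regular 6-gon, circumradius r=7 (perimeter = 2·6·7.000·sin(180°/6) = 42.00 mm); the cylinder at (0.5, 7) does not reach this height (z outside [14, 21.5]); the cube at (0, 9.5) is absent (z outside [14.5, 17.5]); Merging all regions: only the r=7 cylinder is present, so the union is just that shape — boundary = 42.00 mm; the cylinder at (3.5, 5) does not reach this height (z outside [18, 22]); Combining (union): only that combined region is present, so the union is just that shape — boundary = 42.00 mm; (whole slice rotated 5° about Z — lengths, areas and connectivity unchanged). Overall, the cross-section is a single solid region. Total boundary length (outer) = 42.00 mm.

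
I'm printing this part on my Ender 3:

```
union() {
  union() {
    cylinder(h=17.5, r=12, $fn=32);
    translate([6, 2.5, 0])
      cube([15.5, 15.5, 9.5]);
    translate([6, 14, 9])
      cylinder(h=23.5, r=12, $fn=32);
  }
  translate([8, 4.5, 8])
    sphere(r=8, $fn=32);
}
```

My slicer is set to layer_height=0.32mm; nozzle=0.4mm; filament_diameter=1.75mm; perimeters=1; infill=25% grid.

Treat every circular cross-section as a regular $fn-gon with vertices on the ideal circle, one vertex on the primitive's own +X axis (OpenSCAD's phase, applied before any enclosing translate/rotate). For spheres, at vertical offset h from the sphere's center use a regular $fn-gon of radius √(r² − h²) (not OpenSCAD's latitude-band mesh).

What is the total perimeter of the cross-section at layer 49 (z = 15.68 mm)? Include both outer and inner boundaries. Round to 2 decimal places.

At z = 15.68 mm: the r=12 cylinder contributes a regular 32-gon of circumradius 12 (perimeter = 2·32·12.000·sin(180°/32) = 75.28 mm); the cube at (6, 2.5) is absent (z outside [0, 9.5]); the r=12 cylinder at (6, 14) contributes a regular 32-gon of circumradius 12 (perimeter = 2·32·12.000·sin(180°/32) = 75.28 mm); Taking the union: the regions partially overlap (shared area 111.50 mm²), so the edge portions inside another operand are dropped and the merged outline is re-measured after clipping — boundary = 108.41 mm; the sphere at (8, 4.5): section is a regular 32-gon, circumradius = √(r²−h²) = √(8²−7.68²) = 2.240 (perimeter = 2·32·2.240·sin(180°/32) = 14.05 mm); Combining (union): the r=8 sphere at (8, 4.5) lies entirely inside the result so far, so the union is just the result so far — boundary = 108.41 mm. Overall, the cross-section is a single solid region. Total boundary length (outer) = 108.41 mm.

108.41 mm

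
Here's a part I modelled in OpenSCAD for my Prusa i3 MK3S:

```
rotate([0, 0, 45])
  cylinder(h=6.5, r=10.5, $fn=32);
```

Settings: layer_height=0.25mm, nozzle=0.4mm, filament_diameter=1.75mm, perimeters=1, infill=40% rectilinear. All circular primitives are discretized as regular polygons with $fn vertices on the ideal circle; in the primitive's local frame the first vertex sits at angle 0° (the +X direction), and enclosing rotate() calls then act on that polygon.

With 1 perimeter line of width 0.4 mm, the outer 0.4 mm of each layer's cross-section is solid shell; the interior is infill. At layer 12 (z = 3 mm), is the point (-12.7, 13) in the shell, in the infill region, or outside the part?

outside

At z = 3 mm: the cylinder: section is a regular 32-gon, circumradius r=10.5; (whole slice rotated 45° about Z — lengths, areas and connectivity unchanged). Overall, the cross-section is a single solid region. Undo the 45° rotation: the query point maps to (0.212, 18.173) in the un-rotated model frame. The nearest boundary edge runs (2.05, 10.30)→(0.00, 10.50); distance from the point to it = 7.68 mm. The point is not inside any of the regions above, so it lies outside the cross-section (7.68 mm from the nearest boundary).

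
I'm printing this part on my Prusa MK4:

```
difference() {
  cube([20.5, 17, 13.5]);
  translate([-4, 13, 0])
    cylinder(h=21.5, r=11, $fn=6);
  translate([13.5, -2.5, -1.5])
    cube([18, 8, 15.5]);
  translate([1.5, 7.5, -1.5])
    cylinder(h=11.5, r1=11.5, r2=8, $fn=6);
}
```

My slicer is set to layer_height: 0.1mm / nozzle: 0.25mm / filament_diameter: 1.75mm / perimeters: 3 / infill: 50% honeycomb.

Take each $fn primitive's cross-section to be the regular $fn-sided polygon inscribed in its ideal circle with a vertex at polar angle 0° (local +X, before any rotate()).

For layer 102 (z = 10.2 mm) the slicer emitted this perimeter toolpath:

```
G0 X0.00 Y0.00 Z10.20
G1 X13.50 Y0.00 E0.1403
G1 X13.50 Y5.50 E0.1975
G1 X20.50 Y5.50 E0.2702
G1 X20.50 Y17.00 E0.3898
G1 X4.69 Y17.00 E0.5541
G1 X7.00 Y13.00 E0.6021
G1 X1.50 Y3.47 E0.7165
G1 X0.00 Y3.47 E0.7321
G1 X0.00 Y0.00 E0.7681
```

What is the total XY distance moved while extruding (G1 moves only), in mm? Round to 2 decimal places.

Sum the Euclidean lengths of each G1 segment: total = 73.90 mm.

73.90 mm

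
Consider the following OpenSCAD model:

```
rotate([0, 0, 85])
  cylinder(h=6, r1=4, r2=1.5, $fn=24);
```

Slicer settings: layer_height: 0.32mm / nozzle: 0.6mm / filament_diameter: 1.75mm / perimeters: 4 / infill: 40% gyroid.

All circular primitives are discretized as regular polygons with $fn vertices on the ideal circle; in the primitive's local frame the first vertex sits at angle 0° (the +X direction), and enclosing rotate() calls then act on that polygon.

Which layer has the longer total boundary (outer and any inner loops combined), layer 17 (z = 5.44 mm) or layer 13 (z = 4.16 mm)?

layer 13 (z = 4.16 mm)

Layer 17 (z = 5.44): the cone: at t=0.907 of its height the radius interpolates to r₁+(r₂−r₁)t = 1.733, giving a regular 24-gon of that circumradius (perimeter = 2·24·1.733·sin(180°/24) = 10.86 mm); (rotated 85° about Z; rotation is an isometry so areas/perimeters/island counts are preserved). So its perimeter = 10.86 mm. Layer 13 (z = 4.16): the cone contributes a regular 24-gon of circumradius 2.267 (interpolated between r1=4 and r2=1.5 at t=0.693) (perimeter = 2·24·2.267·sin(180°/24) = 14.20 mm); (whole slice rotated 85° about Z — lengths, areas and connectivity unchanged). So its perimeter = 14.20 mm. Layer 13 is larger (14.20 vs 10.86 mm).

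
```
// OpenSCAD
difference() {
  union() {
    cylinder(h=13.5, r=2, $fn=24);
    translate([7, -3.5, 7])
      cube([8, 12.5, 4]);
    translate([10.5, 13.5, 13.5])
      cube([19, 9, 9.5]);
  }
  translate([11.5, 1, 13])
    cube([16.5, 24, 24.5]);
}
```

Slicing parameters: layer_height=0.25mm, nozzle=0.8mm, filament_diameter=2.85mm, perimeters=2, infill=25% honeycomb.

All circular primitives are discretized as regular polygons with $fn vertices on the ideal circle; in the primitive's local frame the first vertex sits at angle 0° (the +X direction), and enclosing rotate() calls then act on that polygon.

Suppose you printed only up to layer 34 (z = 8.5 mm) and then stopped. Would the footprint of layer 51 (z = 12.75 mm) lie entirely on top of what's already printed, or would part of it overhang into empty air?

Compare the two slices. At z = 8.5: the r=2 cylinder contributes a regular 24-gon of circumradius 2 (area = (24/2)·2.000²·sin(360°/24) = 12.42 mm²); the 8×12.5 cube at (7, -3.5) contributes its full rectangle (area 100.00 mm²); the cube at (10.5, 13.5) is absent (z outside [13.5, 23]); Combining (union): the 2 present regions are separate (no shared area or edge), so areas and boundary lengths simply add and each stays a separate island — area = 112.42 mm²; the cube at (11.5, 1) is not intersected at this z (z outside [13, 37.5]); Taking the first minus the rest: none of the subtracted shapes is present at this height, so the result so far is unchanged — area = 112.42 mm². At z = 12.75: the r=2 cylinder contributes a regular 24-gon of circumradius 2 (area = (24/2)·2.000²·sin(360°/24) = 12.42 mm²); the cube at (7, -3.5) is not intersected at this z (z outside [7, 11]); the cube at (10.5, 13.5) is not intersected at this z (z outside [13.5, 23]); Taking the union: only the r=2 cylinder is present, so the union is just that shape — area = 12.42 mm²; the cube at (11.5, 1) does not reach this height (z outside [13, 37.5]); After the difference (first − rest): none of the subtracted shapes is present at this height, so that combined region is unchanged — area = 12.42 mm². Checking containment: the cross-section at z = 12.75 is a subset of the cross-section at z = 8.5.

entirely on top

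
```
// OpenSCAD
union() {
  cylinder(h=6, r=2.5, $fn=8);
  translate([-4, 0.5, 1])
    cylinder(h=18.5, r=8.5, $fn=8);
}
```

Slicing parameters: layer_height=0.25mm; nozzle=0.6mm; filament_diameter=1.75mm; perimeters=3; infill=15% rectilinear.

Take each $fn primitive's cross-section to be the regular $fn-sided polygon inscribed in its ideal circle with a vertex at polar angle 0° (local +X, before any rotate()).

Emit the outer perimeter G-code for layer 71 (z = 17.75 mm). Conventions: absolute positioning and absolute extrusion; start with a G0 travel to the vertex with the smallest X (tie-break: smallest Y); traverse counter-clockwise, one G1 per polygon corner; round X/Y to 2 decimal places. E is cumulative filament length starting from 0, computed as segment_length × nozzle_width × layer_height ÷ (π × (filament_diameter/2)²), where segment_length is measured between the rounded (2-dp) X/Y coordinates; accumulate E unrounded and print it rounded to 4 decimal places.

At z = 17.75 mm: the cylinder is not intersected at this z (z outside [0, 6]); the r=8.5 cylinder at (-4, 0.5) contributes a regular 8-gon of circumradius 8.5; Combining (union): only the r=8.5 cylinder at (-4, 0.5) is present, so the union is just that shape — 1 connected region. The outline is a single polygon with 8 vertices. Extrusion per mm of travel: 0.6 × 0.25 / (π × 0.875²) = 0.062363. Accumulating E over each segment gives final E = 3.2456.

G0 X-12.50 Y0.50 Z17.75
G1 X-10.01 Y-5.51 E0.4057
G1 X-4.00 Y-8.00 E0.8114
G1 X2.01 Y-5.51 E1.2171
G1 X4.50 Y0.50 E1.6228
G1 X2.01 Y6.51 E2.0285
G1 X-4.00 Y9.00 E2.4342
G1 X-10.01 Y6.51 E2.8399
G1 X-12.50 Y0.50 E3.2456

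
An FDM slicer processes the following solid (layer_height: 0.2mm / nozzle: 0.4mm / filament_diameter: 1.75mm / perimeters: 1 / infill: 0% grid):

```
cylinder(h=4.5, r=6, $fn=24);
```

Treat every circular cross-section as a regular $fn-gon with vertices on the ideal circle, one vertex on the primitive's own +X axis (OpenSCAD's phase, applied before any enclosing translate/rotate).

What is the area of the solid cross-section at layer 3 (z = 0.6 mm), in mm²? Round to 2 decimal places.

111.81 mm²

At z = 0.6 mm: the r=6 cylinder gives a regular 24-gon of circumradius 6 (constant along its height) (area = (24/2)·6.000²·sin(360°/24) = 111.81 mm²). Overall, the cross-section is a single solid region. Net area = 111.81 mm².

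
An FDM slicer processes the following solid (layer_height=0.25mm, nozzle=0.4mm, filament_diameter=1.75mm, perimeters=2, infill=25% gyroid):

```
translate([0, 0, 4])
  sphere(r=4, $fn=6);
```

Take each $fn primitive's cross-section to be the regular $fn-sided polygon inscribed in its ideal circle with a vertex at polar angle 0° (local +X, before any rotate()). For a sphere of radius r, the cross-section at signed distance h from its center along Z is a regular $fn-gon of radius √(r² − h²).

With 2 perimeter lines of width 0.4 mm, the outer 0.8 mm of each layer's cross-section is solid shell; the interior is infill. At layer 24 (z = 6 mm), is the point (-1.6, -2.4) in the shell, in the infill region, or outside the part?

shell

At z = 6 mm: the sphere: section is a regular 6-gon, circumradius = √(r²−h²) = √(4²−2²) = 3.464. Overall, the cross-section is a single solid region. The nearest boundary edge runs (-3.46, 0.00)→(-1.73, -3.00); distance from the point to it = 0.41 mm. The point is inside the cross-section, 0.41 mm from the nearest boundary — within the 0.8 mm shell band (2 × 0.4).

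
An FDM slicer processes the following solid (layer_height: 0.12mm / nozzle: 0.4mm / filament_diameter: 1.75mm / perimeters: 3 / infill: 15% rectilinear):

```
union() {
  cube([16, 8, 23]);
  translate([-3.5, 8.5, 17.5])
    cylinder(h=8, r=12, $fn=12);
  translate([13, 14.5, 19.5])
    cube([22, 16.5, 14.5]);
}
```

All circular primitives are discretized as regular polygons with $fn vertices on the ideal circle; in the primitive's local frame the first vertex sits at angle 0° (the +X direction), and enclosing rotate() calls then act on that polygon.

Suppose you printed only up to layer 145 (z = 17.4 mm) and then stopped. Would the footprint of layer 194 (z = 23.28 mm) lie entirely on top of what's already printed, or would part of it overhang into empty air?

Compare the two slices. At z = 17.4: the cube is present — its section is the full 16×8 rectangle (area 128.00 mm²); the cylinder at (-3.5, 8.5) is not intersected at this z (z outside [17.5, 25.5]); the cube at (13, 14.5) does not reach this height (z outside [19.5, 34]); Taking the union: only the 16×8 cube is present, so the union is just that shape — area = 128.00 mm². At z = 23.28: the cube is not intersected at this z (z outside [0, 23]); the cylinder at (-3.5, 8.5): section is a regular 12-gon, circumradius r=12 (area = (12/2)·12.000²·sin(360°/12) = 432.00 mm²); the cube at (13, 14.5) (footprint 22×16.5) is included at this height (area 363.00 mm²); Combining (union): the 2 present regions are separate (no shared area or edge), so areas and boundary lengths simply add and each stays a separate island — area = 795.00 mm². Checking containment: at z = 23.28 the cross-section extends beyond the z = 17.4 cross-section by about 738.93 mm².

part overhangs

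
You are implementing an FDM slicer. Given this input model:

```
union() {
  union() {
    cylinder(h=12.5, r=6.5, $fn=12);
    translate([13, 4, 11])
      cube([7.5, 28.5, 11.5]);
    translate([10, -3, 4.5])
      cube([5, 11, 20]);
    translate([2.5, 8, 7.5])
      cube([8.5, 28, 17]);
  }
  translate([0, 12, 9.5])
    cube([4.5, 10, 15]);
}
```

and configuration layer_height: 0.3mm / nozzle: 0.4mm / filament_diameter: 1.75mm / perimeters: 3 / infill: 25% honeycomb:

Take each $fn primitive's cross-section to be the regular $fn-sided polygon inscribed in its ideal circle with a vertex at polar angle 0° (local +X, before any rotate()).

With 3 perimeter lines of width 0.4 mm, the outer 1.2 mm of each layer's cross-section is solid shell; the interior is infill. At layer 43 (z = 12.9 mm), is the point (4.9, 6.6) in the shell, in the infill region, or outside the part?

outside

At z = 12.9 mm: the cylinder is absent (z outside [0, 12.5]); the cube at (13, 4) is present — its section is the full 7.5×28.5 rectangle; the 5×11 cube at (10, -3) contributes its full rectangle; the cube at (2.5, 8) is present — its section is the full 8.5×28 rectangle; Taking the union: the regions partially overlap (shared area 8.00 mm²), so overlapping operands fuse into one piece — 1 connected region; the cube at (0, 12) is present — its section is the full 4.5×10 rectangle; Merging all regions: the regions partially overlap (shared area 20.00 mm²), so overlapping operands fuse into one piece — 1 connected region. Overall, the cross-section is a single solid region. The nearest boundary edge runs (10.00, 8.00)→(2.50, 8.00); distance from the point to it = 1.40 mm. The point is not inside any of the regions above, so it lies outside the cross-section (1.40 mm from the nearest boundary).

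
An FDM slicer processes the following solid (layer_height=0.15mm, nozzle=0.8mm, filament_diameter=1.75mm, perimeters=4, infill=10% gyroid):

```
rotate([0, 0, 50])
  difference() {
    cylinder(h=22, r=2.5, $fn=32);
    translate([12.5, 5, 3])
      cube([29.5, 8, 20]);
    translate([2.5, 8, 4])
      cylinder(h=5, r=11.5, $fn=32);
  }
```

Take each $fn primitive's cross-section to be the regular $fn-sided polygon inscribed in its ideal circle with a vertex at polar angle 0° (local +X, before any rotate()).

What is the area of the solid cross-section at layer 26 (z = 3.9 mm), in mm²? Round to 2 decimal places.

At z = 3.9 mm: the cylinder: section is a regular 32-gon, circumradius r=2.5 (area = (32/2)·2.500²·sin(360°/32) = 19.51 mm²); the cube at (12.5, 5) is present — its section is the full 29.5×8 rectangle (area 236.00 mm²); the cylinder at (2.5, 8) does not reach this height (z outside [4, 9]); Taking the first minus the rest: starting from the r=2.5 cylinder (19.51 mm²), the 29.5×8 cube at (12.5, 5) misses the remaining region (no effect) — area = 19.51 mm²; (rotated 50° about Z; rotation is an isometry so areas/perimeters/island counts are preserved). Overall, the cross-section is a single solid region. Net area = 19.51 mm².

19.51 mm²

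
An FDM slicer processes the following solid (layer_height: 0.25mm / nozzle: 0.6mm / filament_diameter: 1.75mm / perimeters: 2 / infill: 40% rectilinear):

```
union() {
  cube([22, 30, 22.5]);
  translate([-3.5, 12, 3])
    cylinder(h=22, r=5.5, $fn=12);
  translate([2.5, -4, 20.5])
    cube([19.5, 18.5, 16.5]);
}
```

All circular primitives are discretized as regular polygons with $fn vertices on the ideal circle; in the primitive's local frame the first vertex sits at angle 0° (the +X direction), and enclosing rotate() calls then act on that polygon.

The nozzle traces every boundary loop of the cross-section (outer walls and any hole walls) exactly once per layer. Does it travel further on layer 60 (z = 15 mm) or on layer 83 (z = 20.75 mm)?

layer 83 (z = 20.75 mm)

Layer 60 (z = 15): the 22×30 cube contributes its full rectangle (perimeter 104.00 mm); the r=5.5 cylinder at (-3.5, 12) gives a regular 12-gon of circumradius 5.5 (constant along its height) (perimeter = 2·12·5.500·sin(180°/12) = 34.16 mm); the cube at (2.5, -4) is not intersected at this z (z outside [20.5, 37]); Taking the union: the regions partially overlap (shared area 10.57 mm²), so the edge portions inside another operand are dropped and the merged outline is re-measured after clipping — boundary = 120.87 mm. So its perimeter = 120.87 mm. Layer 83 (z = 20.75): the 22×30 cube contributes its full rectangle (perimeter 104.00 mm); the cylinder at (-3.5, 12): section is a regular 12-gon, circumradius r=5.5 (perimeter = 2·12·5.500·sin(180°/12) = 34.16 mm); the cube at (2.5, -4) is present — its section is the full 19.5×18.5 rectangle (perimeter 76.00 mm); Combining (union): the regions partially overlap (shared area 293.32 mm²), so the edge portions inside another operand are dropped and the merged outline is re-measured after clipping — boundary = 128.87 mm. So its perimeter = 128.87 mm. Layer 83 is larger (128.87 vs 120.87 mm).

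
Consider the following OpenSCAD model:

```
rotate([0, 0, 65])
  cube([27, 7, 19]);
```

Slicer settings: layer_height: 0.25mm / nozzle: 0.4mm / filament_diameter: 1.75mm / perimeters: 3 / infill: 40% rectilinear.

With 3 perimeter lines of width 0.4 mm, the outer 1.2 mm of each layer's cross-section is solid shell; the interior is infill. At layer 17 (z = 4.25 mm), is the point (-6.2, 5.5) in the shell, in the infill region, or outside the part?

At z = 4.25 mm: the cube is present — its section is the full 27×7 rectangle; (whole slice rotated 65° about Z — lengths, areas and connectivity unchanged). Overall, the cross-section is a single solid region. Undo the 65° rotation: the query point maps to (2.364, 7.944) in the un-rotated model frame. The nearest boundary edge runs (27.00, 7.00)→(0.00, 7.00); distance from the point to it = 0.94 mm. The point is not inside any of the regions above, so it lies outside the cross-section (0.94 mm from the nearest boundary).

outside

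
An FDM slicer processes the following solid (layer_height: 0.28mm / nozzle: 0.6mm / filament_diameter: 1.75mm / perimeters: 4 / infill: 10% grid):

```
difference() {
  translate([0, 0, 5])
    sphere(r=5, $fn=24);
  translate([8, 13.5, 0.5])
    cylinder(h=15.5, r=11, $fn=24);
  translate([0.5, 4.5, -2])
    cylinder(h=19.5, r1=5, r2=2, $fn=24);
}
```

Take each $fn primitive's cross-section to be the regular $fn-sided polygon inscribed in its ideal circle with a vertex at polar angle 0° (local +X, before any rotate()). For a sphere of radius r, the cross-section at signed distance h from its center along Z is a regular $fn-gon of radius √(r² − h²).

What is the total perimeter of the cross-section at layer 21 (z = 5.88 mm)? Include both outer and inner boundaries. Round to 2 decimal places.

At z = 5.88 mm: the sphere: section is a regular 24-gon, circumradius = √(r²−h²) = √(5²−0.88²) = 4.922 (perimeter = 2·24·4.922·sin(180°/24) = 30.84 mm); the cylinder at (8, 13.5): section is a regular 24-gon, circumradius r=11 (perimeter = 2·24·11.000·sin(180°/24) = 68.92 mm); the cone at (0.5, 4.5) contributes a regular 24-gon of circumradius 3.788 (interpolated between r1=5 and r2=2 at t=0.404) (perimeter = 2·24·3.788·sin(180°/24) = 23.73 mm); Taking the first minus the rest: starting from the r=5 sphere, the r=11 cylinder at (8, 13.5) partially overlaps it — only the 0.20 mm² overlap (of its 375.81 mm²) is removed, clipping the outline; the cone at (0.5, 4.5) partially overlaps it — only the 20.97 mm² overlap (of its 44.56 mm²) is removed, clipping the outline — boundary = 32.22 mm. Overall, the cross-section is a single solid region. Total boundary length (outer) = 32.22 mm.

32.22 mm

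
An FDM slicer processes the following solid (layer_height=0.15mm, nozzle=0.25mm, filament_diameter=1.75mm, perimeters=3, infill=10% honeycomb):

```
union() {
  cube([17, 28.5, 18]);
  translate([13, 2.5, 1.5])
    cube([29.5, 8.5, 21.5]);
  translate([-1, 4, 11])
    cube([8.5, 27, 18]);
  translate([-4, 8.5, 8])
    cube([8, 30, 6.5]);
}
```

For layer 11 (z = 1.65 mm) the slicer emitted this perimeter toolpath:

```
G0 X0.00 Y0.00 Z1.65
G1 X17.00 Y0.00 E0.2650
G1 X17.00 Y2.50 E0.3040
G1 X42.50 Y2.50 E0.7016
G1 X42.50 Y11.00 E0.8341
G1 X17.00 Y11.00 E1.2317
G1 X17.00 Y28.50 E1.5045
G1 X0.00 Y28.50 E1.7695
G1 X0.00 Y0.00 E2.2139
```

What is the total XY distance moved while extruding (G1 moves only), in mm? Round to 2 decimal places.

142.00 mm

Sum the Euclidean lengths of each G1 segment: total = 142.00 mm.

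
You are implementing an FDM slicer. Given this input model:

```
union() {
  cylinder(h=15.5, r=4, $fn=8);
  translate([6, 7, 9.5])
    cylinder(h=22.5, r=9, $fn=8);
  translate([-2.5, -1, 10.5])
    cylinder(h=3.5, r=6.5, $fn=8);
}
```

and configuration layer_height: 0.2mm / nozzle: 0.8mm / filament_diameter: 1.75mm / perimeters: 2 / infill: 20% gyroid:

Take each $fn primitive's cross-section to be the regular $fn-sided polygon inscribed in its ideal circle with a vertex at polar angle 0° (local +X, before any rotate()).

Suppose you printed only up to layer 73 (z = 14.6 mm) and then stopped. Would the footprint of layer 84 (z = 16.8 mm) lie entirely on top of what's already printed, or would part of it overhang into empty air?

entirely on top

Compare the two slices. At z = 14.6: the cylinder: section is a regular 8-gon, circumradius r=4 (area = (8/2)·4.000²·sin(360°/8) = 45.25 mm²); the r=9 cylinder at (6, 7) contributes a regular 8-gon of circumradius 9 (area = (8/2)·9.000²·sin(360°/8) = 229.10 mm²); the cylinder at (-2.5, -1) is absent (z outside [10.5, 14]); Taking the union: the regions partially overlap — summed areas 274.36 mm² minus the doubly-counted overlap 15.49 mm² gives 258.86 mm² — area = 258.86 mm². At z = 16.8: the cylinder is not intersected at this z (z outside [0, 15.5]); the r=9 cylinder at (6, 7) contributes a regular 8-gon of circumradius 9 (area = (8/2)·9.000²·sin(360°/8) = 229.10 mm²); the cylinder at (-2.5, -1) is absent (z outside [10.5, 14]); Taking the union: only the r=9 cylinder at (6, 7) is present, so the union is just that shape — area = 229.10 mm². Checking containment: the cross-section at z = 16.8 is a subset of the cross-section at z = 14.6.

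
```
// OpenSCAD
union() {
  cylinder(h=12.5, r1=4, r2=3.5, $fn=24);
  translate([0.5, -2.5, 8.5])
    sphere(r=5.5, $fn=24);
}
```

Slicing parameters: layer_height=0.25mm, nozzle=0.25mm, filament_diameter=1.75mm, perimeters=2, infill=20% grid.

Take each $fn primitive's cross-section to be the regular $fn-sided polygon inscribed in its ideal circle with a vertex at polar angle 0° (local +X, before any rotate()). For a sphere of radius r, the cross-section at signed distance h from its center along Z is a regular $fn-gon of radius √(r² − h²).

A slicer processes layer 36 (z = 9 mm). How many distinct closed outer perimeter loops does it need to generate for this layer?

At z = 9 mm: the cone: at t=0.720 of its height the radius interpolates to r₁+(r₂−r₁)t = 3.640, giving a regular 24-gon of that circumradius; the sphere at (0.5, -2.5): section is a regular 24-gon, circumradius = √(r²−h²) = √(5.5²−0.5²) = 5.477; Combining (union): the regions partially overlap (shared area 37.92 mm²), so overlapping operands fuse into one piece — 1 connected region. The result has 1 disconnected region.

1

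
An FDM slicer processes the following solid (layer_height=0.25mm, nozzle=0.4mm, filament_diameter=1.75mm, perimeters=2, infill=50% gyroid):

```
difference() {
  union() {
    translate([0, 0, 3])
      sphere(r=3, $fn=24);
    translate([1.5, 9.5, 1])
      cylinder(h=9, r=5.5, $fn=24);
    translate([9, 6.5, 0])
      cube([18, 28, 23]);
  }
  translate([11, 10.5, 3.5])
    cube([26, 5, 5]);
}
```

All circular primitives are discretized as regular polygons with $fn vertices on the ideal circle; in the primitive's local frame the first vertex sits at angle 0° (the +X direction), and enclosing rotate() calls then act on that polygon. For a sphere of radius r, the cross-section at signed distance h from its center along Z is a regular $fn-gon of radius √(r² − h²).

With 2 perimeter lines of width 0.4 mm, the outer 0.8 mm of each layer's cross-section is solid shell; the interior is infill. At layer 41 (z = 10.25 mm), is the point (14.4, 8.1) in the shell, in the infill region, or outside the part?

infill

At z = 10.25 mm: the sphere is absent (|z−center|=7.250 > r=3); the cylinder at (1.5, 9.5) is absent (z outside [1, 10]); the cube at (9, 6.5) is present — its section is the full 18×28 rectangle; Taking the union: only the 18×28 cube at (9, 6.5) is present, so the union is just that shape — 1 connected region; the cube at (11, 10.5) is absent (z outside [3.5, 8.5]); Subtracting the remaining from the first: none of the subtracted shapes is present at this height, so that combined region is unchanged — 1 connected region. Overall, the cross-section is a single solid region. The nearest boundary edge runs (9.00, 6.50)→(27.00, 6.50); distance from the point to it = 1.60 mm. The point is inside the cross-section and 1.60 mm from the nearest boundary — more than the 0.8 mm shell width (2 × 0.4), so it's in the infill interior.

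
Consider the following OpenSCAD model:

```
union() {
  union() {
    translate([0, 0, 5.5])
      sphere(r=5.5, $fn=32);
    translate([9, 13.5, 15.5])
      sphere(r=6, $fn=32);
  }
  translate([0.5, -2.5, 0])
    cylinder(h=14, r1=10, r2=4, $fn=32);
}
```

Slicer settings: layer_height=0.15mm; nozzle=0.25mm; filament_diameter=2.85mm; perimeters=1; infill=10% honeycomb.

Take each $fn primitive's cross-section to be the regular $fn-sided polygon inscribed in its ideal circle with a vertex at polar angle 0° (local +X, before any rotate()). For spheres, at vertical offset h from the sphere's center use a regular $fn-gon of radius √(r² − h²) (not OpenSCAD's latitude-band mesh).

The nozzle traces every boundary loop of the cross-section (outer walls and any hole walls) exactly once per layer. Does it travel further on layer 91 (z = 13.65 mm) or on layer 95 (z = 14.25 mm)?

Layer 91 (z = 13.65): the sphere is not intersected at this z (|z−center|=8.150 > r=5.5); the r=6 sphere at (9, 13.5) contributes a regular 32-gon of circumradius √(6²−1.85²) = 5.708 (perimeter = 2·32·5.708·sin(180°/32) = 35.80 mm); Merging all regions: only the r=6 sphere at (9, 13.5) is present, so the union is just that shape — boundary = 35.80 mm; the cone at (0.5, -2.5): at t=0.975 of its height the radius interpolates to r₁+(r₂−r₁)t = 4.150, giving a regular 32-gon of that circumradius (perimeter = 2·32·4.150·sin(180°/32) = 26.03 mm); Combining (union): the 2 present regions are separate (no shared area or edge), so areas and boundary lengths simply add and each stays a separate island — boundary = 61.84 mm. So its perimeter = 61.84 mm. Layer 95 (z = 14.25): the sphere is absent (|z−center|=8.750 > r=5.5); the r=6 sphere at (9, 13.5) slices to a regular 32-gon of circumradius 5.868 (√(r²−h²) with h=1.25 from center) (perimeter = 2·32·5.868·sin(180°/32) = 36.81 mm); Taking the union: only the r=6 sphere at (9, 13.5) is present, so the union is just that shape — boundary = 36.81 mm; the cone at (0.5, -2.5) does not reach this height (z outside [0, 14]); Merging all regions: only the result so far is present, so the union is just that shape — boundary = 36.81 mm. So its perimeter = 36.81 mm. Layer 91 is larger (61.84 vs 36.81 mm).

layer 91 (z = 13.65 mm)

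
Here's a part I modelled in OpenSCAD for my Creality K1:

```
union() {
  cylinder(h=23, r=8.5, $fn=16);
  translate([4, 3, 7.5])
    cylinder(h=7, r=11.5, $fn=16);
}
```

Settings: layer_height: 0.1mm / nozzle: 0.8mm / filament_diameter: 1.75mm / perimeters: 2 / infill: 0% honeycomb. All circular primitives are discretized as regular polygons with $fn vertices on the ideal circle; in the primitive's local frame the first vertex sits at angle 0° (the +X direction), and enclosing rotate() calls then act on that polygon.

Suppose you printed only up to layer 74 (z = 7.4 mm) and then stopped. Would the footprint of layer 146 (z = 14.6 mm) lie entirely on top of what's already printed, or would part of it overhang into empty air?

Compare the two slices. At z = 7.4: the r=8.5 cylinder contributes a regular 16-gon of circumradius 8.5 (area = (16/2)·8.500²·sin(360°/16) = 221.19 mm²); the cylinder at (4, 3) does not reach this height (z outside [7.5, 14.5]); Taking the union: only the r=8.5 cylinder is present, so the union is just that shape — area = 221.19 mm². At z = 14.6: the cylinder: section is a regular 16-gon, circumradius r=8.5 (area = (16/2)·8.500²·sin(360°/16) = 221.19 mm²); the cylinder at (4, 3) is absent (z outside [7.5, 14.5]); Merging all regions: only the r=8.5 cylinder is present, so the union is just that shape — area = 221.19 mm². Checking containment: the cross-section at z = 14.6 is a subset of the cross-section at z = 7.4.

entirely on top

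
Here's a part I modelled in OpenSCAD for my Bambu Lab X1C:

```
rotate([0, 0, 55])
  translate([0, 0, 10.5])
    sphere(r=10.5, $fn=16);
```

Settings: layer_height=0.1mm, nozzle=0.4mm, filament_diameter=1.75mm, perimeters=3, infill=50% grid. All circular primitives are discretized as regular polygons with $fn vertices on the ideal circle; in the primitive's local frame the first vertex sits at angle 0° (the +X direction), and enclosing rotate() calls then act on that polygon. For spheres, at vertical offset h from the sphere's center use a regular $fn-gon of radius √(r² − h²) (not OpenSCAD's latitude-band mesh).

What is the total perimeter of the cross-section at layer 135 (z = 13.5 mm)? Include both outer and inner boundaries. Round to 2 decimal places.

62.82 mm

At z = 13.5 mm: the r=10.5 sphere contributes a regular 16-gon of circumradius √(10.5²−3²) = 10.062 (perimeter = 2·16·10.062·sin(180°/16) = 62.82 mm); (whole slice rotated 55° about Z — lengths, areas and connectivity unchanged). Overall, the cross-section is a single solid region. Total boundary length (outer) = 62.82 mm.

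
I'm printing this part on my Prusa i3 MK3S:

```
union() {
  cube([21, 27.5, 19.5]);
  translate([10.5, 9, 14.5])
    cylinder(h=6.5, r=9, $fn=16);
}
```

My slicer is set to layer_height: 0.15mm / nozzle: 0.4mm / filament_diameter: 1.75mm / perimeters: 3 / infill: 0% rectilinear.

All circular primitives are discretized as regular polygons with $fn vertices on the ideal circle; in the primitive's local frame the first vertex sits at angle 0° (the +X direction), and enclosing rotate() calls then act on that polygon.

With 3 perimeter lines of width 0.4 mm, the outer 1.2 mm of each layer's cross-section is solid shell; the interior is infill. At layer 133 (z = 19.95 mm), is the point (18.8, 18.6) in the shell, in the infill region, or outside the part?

outside

At z = 19.95 mm: the cube does not reach this height (z outside [0, 19.5]); the r=9 cylinder at (10.5, 9) contributes a regular 16-gon of circumradius 9; Taking the union: only the r=9 cylinder at (10.5, 9) is present, so the union is just that shape — 1 connected region. Overall, the cross-section is a single solid region. The nearest boundary edge runs (16.86, 15.36)→(13.94, 17.31); distance from the point to it = 3.77 mm. The point is not inside any of the regions above, so it lies outside the cross-section (3.77 mm from the nearest boundary).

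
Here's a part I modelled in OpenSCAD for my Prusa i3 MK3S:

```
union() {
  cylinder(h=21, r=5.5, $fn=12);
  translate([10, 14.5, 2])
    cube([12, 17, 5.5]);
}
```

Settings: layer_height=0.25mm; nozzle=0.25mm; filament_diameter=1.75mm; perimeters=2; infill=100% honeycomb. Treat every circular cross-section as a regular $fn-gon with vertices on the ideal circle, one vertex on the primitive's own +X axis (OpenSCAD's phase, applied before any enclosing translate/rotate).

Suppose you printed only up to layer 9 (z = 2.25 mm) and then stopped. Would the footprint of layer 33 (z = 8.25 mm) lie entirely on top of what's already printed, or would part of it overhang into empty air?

Compare the two slices. At z = 2.25: the r=5.5 cylinder gives a regular 12-gon of circumradius 5.5 (constant along its height) (area = (12/2)·5.500²·sin(360°/12) = 90.75 mm²); the 12×17 cube at (10, 14.5) contributes its full rectangle (area 204.00 mm²); Combining (union): the 2 present regions are separate (no shared area or edge), so areas and boundary lengths simply add and each stays a separate island — area = 294.75 mm². At z = 8.25: the r=5.5 cylinder contributes a regular 12-gon of circumradius 5.5 (area = (12/2)·5.500²·sin(360°/12) = 90.75 mm²); the cube at (10, 14.5) does not reach this height (z outside [2, 7.5]); Combining (union): only the r=5.5 cylinder is present, so the union is just that shape — area = 90.75 mm². Checking containment: the cross-section at z = 8.25 is a subset of the cross-section at z = 2.25.

entirely on top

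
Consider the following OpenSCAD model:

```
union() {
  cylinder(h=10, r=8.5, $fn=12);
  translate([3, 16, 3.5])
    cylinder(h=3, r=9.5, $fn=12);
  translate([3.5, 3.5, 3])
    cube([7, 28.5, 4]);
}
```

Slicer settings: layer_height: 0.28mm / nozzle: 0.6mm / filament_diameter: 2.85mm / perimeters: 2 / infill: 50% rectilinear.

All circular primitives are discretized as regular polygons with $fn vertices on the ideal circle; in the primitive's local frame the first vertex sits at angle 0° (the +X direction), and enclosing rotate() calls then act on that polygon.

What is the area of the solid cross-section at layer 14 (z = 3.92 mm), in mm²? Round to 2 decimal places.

558.90 mm²

At z = 3.92 mm: the r=8.5 cylinder gives a regular 12-gon of circumradius 8.5 (constant along its height) (area = (12/2)·8.500²·sin(360°/12) = 216.75 mm²); the r=9.5 cylinder at (3, 16) gives a regular 12-gon of circumradius 9.5 (constant along its height) (area = (12/2)·9.500²·sin(360°/12) = 270.75 mm²); the 7×28.5 cube at (3.5, 3.5) contributes its full rectangle (area 199.50 mm²); Merging all regions: the regions partially overlap — summed areas 687.00 mm² minus the doubly-counted overlap 128.10 mm² gives 558.90 mm² — area = 558.90 mm². Overall, the cross-section is a single solid region. Net area = 558.90 mm².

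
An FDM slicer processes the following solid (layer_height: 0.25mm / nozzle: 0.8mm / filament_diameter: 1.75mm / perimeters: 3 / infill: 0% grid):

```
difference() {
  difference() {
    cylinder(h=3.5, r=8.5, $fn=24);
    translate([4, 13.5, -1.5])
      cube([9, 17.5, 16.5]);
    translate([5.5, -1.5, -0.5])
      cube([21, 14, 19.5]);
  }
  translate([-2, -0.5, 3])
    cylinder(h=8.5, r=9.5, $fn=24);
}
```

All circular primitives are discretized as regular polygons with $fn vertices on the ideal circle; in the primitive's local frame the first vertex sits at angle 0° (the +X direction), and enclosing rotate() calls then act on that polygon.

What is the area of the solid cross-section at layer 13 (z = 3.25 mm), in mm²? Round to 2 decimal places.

5.34 mm²

At z = 3.25 mm: the r=8.5 cylinder gives a regular 24-gon of circumradius 8.5 (constant along its height) (area = (24/2)·8.500²·sin(360°/24) = 224.40 mm²); the cube at (4, 13.5) is present — its section is the full 9×17.5 rectangle (area 157.50 mm²); the 21×14 cube at (5.5, -1.5) contributes its full rectangle (area 294.00 mm²); After the difference (first − rest): starting from the r=8.5 cylinder (224.40 mm²), the 9×17.5 cube at (4, 13.5) misses the remaining region (no effect); the 21×14 cube at (5.5, -1.5) partially overlaps it — only the 17.51 mm² overlap (of its 294.00 mm²) is removed, clipping the outline — area = 206.89 mm²; the r=9.5 cylinder at (-2, -0.5) contributes a regular 24-gon of circumradius 9.5 (area = (24/2)·9.500²·sin(360°/24) = 280.30 mm²); Subtracting the remaining from the first: starting from that combined region (206.89 mm²), the r=9.5 cylinder at (-2, -0.5) partially overlaps it — only the 201.55 mm² overlap (of its 280.30 mm²) is removed, clipping the outline — area = 5.34 mm². Overall, the cross-section has 2 separate islands. Net area = 5.34 mm².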